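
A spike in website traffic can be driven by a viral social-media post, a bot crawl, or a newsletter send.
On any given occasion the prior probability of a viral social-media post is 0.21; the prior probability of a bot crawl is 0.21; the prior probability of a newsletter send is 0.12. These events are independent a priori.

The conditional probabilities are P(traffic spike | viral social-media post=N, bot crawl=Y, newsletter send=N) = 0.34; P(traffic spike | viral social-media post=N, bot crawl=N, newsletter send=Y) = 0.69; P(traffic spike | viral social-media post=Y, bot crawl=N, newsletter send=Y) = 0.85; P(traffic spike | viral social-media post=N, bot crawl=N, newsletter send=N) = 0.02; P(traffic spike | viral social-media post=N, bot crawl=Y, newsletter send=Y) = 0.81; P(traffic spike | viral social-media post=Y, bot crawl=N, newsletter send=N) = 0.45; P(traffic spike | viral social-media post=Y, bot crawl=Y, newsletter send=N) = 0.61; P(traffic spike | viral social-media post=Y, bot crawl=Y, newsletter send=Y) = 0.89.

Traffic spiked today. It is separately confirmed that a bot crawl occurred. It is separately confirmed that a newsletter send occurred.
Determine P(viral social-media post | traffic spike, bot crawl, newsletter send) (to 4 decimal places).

P(viral social-media post | traffic spike, bot crawl, newsletter send) ≈ 0.2261

By total probability over both values of viral social-media post:
  P(traffic spike | bot crawl, newsletter send) = 0.81*0.79 + 0.89*0.21
        = 0.639900 + 0.186900 = 0.826800
The terms with viral social-media post present sum to 0.186900, so
  P(viral social-media post | traffic spike, bot crawl, newsletter send) = 0.186900 / 0.826800 ≈ 0.2261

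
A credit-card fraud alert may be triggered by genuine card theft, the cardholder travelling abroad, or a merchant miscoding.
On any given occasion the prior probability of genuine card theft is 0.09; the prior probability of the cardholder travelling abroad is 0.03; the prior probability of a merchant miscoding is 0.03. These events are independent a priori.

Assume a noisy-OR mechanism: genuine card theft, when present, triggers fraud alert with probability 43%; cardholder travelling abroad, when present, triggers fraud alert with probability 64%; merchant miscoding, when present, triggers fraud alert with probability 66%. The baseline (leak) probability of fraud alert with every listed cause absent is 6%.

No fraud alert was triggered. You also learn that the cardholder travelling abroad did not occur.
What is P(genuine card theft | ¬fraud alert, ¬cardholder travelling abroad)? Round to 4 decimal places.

Under noisy-OR, P(fraud alert | causes) = 1 − (1−0.06)·∏(1−qᵢ) over the active causes.
Numerator (weight on configurations with genuine card theft): 0.046775 + 0.000492 = 0.047267
Denominator P(¬fraud alert | ¬cardholder travelling abroad): 0.94*0.91*0.97 + 0.3196*0.91*0.03 + 0.5358*0.09*0.97 + 0.182172*0.09*0.03 = 0.885730
Posterior = 0.047267 / 0.885730 ≈ 0.0534

P(genuine card theft | ¬fraud alert, ¬cardholder travelling abroad) ≈ 0.0534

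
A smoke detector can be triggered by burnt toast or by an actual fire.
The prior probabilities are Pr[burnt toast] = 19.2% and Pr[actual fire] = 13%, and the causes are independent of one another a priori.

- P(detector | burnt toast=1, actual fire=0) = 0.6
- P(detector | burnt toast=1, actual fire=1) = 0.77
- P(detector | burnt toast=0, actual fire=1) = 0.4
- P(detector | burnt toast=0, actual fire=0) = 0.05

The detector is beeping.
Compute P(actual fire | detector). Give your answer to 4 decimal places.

P(detector) = 0.05×0.808×0.87 + 0.4×0.808×0.13 + 0.6×0.192×0.87 + 0.77×0.192×0.13 = 0.035148 + 0.042016 + 0.100224 + 0.019219 = 0.196607
Restricting to configurations with actual fire present: 0.042016 + 0.019219 = 0.061235.
P(actual fire | detector) = 0.061235 / 0.196607 ≈ 0.3115

P(actual fire | detector) ≈ 0.3115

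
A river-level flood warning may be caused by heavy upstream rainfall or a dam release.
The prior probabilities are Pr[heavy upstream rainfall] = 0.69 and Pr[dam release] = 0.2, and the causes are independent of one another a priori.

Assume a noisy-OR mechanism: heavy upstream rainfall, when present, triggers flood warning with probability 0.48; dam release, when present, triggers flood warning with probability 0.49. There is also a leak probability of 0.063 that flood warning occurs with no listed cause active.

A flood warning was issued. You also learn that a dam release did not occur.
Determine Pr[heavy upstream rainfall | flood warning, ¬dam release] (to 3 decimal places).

Pr[heavy upstream rainfall | flood warning, ¬dam release] ≈ 0.948

Under noisy-OR, P(flood warning | causes) = 1 − (1−0.063)·∏(1−qᵢ) over the active causes.
P(flood warning | ¬dam release) = 0.063*0.31 + 0.51276*0.69 = 0.019530 + 0.353804 = 0.373334
Of this, 0.353804 comes from 0.51276*0.69 (the heavy upstream rainfall=true cases).
So P(heavy upstream rainfall | flood warning, ¬dam release) = 0.353804/0.373334 ≈ 0.948.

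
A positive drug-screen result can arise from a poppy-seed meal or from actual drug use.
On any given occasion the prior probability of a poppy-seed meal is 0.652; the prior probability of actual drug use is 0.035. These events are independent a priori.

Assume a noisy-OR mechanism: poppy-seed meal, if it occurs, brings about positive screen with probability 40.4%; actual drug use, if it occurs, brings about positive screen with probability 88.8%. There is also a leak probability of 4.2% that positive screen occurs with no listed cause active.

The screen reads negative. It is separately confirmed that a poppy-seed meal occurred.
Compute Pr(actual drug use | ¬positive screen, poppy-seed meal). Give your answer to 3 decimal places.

Under noisy-OR, P(positive screen | causes) = 1 − (1−0.042)·∏(1−qᵢ) over the active causes.
P(¬positive screen | poppy-seed meal) = 0.570968×0.965 + 0.063948×0.035 = 0.550984 + 0.002238 = 0.553222
Restricting to configurations with actual drug use present: 0.063948×0.035 = 0.002238.
Hence the posterior is 0.002238/0.553222 ≈ 0.004.

Pr(actual drug use | ¬positive screen, poppy-seed meal) ≈ 0.004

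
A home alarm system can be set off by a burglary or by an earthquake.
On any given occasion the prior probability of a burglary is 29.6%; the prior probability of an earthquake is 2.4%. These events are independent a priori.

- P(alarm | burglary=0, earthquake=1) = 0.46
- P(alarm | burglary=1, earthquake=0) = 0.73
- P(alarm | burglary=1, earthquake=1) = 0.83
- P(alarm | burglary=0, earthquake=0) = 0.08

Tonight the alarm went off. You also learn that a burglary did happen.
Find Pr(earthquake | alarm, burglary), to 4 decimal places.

Pr(earthquake | alarm, burglary) ≈ 0.0272

P(alarm | burglary) = 0.73·0.976 + 0.83·0.024 = 0.712480 + 0.019920 = 0.732400
Of this, 0.019920 comes from 0.83·0.024 (the earthquake=true cases).
Hence the posterior is 0.019920/0.732400 ≈ 0.0272.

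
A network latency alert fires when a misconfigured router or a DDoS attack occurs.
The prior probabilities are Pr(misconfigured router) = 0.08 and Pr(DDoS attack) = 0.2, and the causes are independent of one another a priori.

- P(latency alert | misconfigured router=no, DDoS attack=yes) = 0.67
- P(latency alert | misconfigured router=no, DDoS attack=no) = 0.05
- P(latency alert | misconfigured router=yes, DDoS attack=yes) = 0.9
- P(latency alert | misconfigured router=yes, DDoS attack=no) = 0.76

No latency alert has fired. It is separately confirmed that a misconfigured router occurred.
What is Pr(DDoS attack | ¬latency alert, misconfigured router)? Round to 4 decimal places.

Pr(DDoS attack | ¬latency alert, misconfigured router) ≈ 0.0943

Enumerate both values of DDoS attack and weight by the priors:
  P(¬latency alert | misconfigured router) = 0.24×0.8 + 0.1×0.2
        = 0.192000 + 0.020000 = 0.212000
Keeping only the DDoS attack-present terms gives 0.020000, so
  P(DDoS attack | ¬latency alert, misconfigured router) = 0.020000 / 0.212000 ≈ 0.0943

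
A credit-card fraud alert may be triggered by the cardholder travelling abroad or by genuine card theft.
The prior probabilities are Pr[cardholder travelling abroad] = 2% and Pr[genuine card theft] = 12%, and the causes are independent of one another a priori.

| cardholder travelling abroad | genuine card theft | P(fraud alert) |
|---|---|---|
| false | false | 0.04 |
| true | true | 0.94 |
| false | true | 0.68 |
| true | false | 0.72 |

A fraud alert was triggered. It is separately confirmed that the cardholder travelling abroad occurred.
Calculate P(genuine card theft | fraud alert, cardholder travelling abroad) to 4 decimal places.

P(fraud alert | cardholder travelling abroad) = 0.72×0.88 + 0.94×0.12 = 0.633600 + 0.112800 = 0.746400
Of this, 0.112800 comes from 0.94×0.12 (the genuine card theft=true cases).
Hence the posterior is 0.112800/0.746400 ≈ 0.1511.

P(genuine card theft | fraud alert, cardholder travelling abroad) ≈ 0.1511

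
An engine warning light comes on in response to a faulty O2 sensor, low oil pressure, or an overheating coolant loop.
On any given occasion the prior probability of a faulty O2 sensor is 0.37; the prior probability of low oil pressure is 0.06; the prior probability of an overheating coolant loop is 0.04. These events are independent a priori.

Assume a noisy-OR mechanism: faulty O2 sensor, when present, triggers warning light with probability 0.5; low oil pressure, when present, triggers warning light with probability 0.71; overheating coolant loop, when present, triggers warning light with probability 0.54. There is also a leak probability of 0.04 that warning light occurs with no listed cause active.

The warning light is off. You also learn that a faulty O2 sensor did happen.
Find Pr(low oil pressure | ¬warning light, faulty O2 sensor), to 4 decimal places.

Under noisy-OR, P(warning light | causes) = 1 − (1−0.04)·∏(1−qᵢ) over the active causes.
By total probability over the 4 (low oil pressure, overheating coolant loop) configurations:
  P(¬warning light | faulty O2 sensor) = 0.48×0.94×0.96 + 0.2208×0.94×0.04 + 0.1392×0.06×0.96 + 0.064032×0.06×0.04
        = 0.433152 + 0.008302 + 0.008018 + 0.000154 = 0.449626
Configurations with low oil pressure contribute 0.008172, so
  P(low oil pressure | ¬warning light, faulty O2 sensor) = 0.008172 / 0.449626 ≈ 0.0182

Pr(low oil pressure | ¬warning light, faulty O2 sensor) ≈ 0.0182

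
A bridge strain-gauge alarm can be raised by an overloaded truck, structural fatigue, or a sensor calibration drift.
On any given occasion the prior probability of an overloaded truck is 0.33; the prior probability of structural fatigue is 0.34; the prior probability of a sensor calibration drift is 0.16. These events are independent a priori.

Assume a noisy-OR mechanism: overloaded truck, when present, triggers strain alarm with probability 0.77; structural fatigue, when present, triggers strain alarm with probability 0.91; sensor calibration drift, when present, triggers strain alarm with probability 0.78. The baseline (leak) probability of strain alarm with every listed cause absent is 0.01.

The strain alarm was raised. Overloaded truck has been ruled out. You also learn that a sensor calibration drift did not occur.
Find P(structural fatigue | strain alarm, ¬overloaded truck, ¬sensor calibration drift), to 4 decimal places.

P(structural fatigue | strain alarm, ¬overloaded truck, ¬sensor calibration drift) ≈ 0.9791

Under noisy-OR, P(strain alarm | causes) = 1 − (1−0.01)·∏(1−qᵢ) over the active causes.
P(strain alarm | ¬overloaded truck, ¬sensor calibration drift) = 0.01×0.66 + 0.9109×0.34 = 0.006600 + 0.309706 = 0.316306
Restricting to configurations with structural fatigue present: 0.9109×0.34 = 0.309706.
Hence the posterior is 0.309706/0.316306 ≈ 0.9791.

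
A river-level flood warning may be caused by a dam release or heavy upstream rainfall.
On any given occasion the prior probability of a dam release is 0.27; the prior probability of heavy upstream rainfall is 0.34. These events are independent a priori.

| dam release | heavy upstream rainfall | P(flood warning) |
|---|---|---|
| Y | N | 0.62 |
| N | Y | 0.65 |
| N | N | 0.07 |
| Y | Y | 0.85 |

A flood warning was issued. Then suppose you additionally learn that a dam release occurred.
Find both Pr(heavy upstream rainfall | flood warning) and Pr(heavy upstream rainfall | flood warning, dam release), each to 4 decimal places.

Numerator (weight on configurations with heavy upstream rainfall): 0.161330 + 0.078030 = 0.239360
Normalizer over all consistent configurations: 0.07*0.73*0.66 + 0.65*0.73*0.34 + 0.62*0.27*0.66 + 0.85*0.27*0.34 = 0.383570
P(heavy upstream rainfall | flood warning) = 0.239360/0.383570 ≈ 0.6240

Now condition on the additional information:
Weight on heavy upstream rainfall=true, given the evidence: 0.85·0.34 = 0.289000
Normalizer over all consistent configurations: 0.62·0.66 + 0.85·0.34 = 0.698200
Posterior = 0.289000 / 0.698200 ≈ 0.4139
The drop from 0.6240 to 0.4139 is the explaining-away (discounting) effect.

Pr(heavy upstream rainfall | flood warning) ≈ 0.6240; Pr(heavy upstream rainfall | flood warning, dam release) ≈ 0.4139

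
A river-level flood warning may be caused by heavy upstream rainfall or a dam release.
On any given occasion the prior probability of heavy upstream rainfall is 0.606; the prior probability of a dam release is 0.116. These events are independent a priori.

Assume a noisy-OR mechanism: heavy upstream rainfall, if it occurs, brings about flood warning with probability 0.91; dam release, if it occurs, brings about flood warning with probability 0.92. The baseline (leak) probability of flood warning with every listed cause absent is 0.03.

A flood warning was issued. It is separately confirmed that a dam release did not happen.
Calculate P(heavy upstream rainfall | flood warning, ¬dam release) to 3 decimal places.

Under noisy-OR, P(flood warning | causes) = 1 − (1−0.03)·∏(1−qᵢ) over the active causes.
P(flood warning | ¬dam release) = 0.03×0.394 + 0.9127×0.606 = 0.011820 + 0.553096 = 0.564916
Restricting to configurations with heavy upstream rainfall present: 0.9127×0.606 = 0.553096.
P(heavy upstream rainfall | flood warning, ¬dam release) = 0.553096 / 0.564916 ≈ 0.979

P(heavy upstream rainfall | flood warning, ¬dam release) ≈ 0.979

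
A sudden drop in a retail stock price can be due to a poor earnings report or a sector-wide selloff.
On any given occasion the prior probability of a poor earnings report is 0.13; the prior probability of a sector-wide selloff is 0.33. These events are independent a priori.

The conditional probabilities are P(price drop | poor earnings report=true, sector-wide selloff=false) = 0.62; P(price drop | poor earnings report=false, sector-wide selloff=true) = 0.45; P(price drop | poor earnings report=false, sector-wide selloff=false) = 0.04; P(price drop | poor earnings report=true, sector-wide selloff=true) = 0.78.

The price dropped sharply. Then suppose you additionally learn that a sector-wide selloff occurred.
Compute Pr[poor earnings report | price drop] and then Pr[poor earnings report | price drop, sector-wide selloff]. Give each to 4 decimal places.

Pr[poor earnings report | price drop] ≈ 0.3645; Pr[poor earnings report | price drop, sector-wide selloff] ≈ 0.2057

For the numerator, keep only poor earnings report=true terms: 0.054002 + 0.033462 = 0.087464
Denominator P(price drop): 0.04*0.87*0.67 + 0.45*0.87*0.33 + 0.62*0.13*0.67 + 0.78*0.13*0.33 = 0.239975
Posterior = 0.087464 / 0.239975 ≈ 0.3645

With the extra evidence:
P(price drop | sector-wide selloff) = 0.45·0.87 + 0.78·0.13 = 0.391500 + 0.101400 = 0.492900
The poor earnings report-present share is 0.78·0.13 = 0.101400.
Hence the posterior is 0.101400/0.492900 ≈ 0.2057.
The drop from 0.3645 to 0.2057 is the explaining-away (discounting) effect.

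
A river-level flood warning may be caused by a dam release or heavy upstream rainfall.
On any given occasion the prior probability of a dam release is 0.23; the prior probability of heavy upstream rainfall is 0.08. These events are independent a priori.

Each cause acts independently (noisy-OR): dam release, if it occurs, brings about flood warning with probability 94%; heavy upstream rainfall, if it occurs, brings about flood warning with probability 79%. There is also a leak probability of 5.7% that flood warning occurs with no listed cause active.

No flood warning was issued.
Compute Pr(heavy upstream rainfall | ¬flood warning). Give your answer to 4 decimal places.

Under noisy-OR, P(flood warning | causes) = 1 − (1−0.057)·∏(1−qᵢ) over the active causes.
Weight on heavy upstream rainfall=true, given the evidence: 0.012199 + 0.000219 = 0.012418
Denominator P(¬flood warning): 0.943×0.77×0.92 + 0.19803×0.77×0.08 + 0.05658×0.23×0.92 + 0.011882×0.23×0.08 = 0.692411
Posterior = 0.012418 / 0.692411 ≈ 0.0179

Pr(heavy upstream rainfall | ¬flood warning) ≈ 0.0179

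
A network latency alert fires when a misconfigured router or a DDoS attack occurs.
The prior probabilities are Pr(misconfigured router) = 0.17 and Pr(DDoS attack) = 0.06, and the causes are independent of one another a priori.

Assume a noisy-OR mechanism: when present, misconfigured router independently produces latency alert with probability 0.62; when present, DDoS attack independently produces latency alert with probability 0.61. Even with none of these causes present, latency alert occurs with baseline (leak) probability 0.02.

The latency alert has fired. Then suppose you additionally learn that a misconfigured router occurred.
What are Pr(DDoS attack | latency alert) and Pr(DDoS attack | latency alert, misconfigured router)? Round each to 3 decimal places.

Pr(DDoS attack | latency alert) ≈ 0.254; Pr(DDoS attack | latency alert, misconfigured router) ≈ 0.080

Under noisy-OR, P(latency alert | causes) = 1 − (1−0.02)·∏(1−qᵢ) over the active causes.
Numerator (weight on configurations with DDoS attack): 0.030766 + 0.008719 = 0.039485
Normalizer over all consistent configurations: 0.02·0.83·0.94 + 0.6178·0.83·0.06 + 0.6276·0.17·0.94 + 0.854764·0.17·0.06 = 0.155379
P(DDoS attack | latency alert) = 0.039485/0.155379 ≈ 0.254

Now condition on the additional information:
P(latency alert | misconfigured router) = 0.6276×0.94 + 0.854764×0.06 = 0.589944 + 0.051286 = 0.641230
Restricting to configurations with DDoS attack present: 0.854764×0.06 = 0.051286.
Hence the posterior is 0.051286/0.641230 ≈ 0.080.
— misconfigured router explains away the evidence for DDoS attack.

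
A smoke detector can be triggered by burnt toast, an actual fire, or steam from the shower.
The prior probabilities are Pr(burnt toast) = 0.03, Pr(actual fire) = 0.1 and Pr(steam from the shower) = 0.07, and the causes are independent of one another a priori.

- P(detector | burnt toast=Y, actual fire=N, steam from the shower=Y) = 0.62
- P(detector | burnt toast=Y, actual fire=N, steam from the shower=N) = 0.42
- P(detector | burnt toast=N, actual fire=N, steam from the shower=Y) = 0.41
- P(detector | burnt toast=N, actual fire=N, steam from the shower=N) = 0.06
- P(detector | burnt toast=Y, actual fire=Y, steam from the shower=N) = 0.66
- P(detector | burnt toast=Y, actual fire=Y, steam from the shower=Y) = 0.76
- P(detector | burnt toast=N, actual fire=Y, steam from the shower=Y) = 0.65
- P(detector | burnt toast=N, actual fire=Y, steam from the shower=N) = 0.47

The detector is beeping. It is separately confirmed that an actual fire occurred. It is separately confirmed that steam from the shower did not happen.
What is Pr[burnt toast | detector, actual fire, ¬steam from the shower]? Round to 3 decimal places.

Pr[burnt toast | detector, actual fire, ¬steam from the shower] ≈ 0.042

P(detector | actual fire, ¬steam from the shower) = 0.47·0.97 + 0.66·0.03 = 0.455900 + 0.019800 = 0.475700
Restricting to configurations with burnt toast present: 0.66·0.03 = 0.019800.
So P(burnt toast | detector, actual fire, ¬steam from the shower) = 0.019800/0.475700 ≈ 0.042.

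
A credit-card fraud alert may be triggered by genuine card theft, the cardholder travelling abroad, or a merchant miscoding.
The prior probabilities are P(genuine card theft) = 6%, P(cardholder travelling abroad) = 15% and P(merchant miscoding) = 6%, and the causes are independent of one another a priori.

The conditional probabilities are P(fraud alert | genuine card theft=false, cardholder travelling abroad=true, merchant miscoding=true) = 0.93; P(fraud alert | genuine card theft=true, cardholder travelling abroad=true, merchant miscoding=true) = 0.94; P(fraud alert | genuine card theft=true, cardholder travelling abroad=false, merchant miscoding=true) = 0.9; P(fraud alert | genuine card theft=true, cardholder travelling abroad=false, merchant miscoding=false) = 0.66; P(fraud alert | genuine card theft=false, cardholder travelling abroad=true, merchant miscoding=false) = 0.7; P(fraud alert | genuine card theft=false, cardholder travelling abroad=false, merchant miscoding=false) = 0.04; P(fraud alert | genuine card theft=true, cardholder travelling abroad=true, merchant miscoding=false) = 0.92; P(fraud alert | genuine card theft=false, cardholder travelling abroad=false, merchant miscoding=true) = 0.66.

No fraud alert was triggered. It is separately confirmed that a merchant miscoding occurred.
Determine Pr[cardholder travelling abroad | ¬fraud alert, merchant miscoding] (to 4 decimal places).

P(¬fraud alert | merchant miscoding) = 0.34·0.94·0.85 + 0.07·0.94·0.15 + 0.1·0.06·0.85 + 0.06·0.06·0.15 = 0.271660 + 0.009870 + 0.005100 + 0.000540 = 0.287170
The cardholder travelling abroad-present share is 0.009870 + 0.000540 = 0.010410.
So P(cardholder travelling abroad | ¬fraud alert, merchant miscoding) = 0.010410/0.287170 ≈ 0.0363.

Pr[cardholder travelling abroad | ¬fraud alert, merchant miscoding] ≈ 0.0363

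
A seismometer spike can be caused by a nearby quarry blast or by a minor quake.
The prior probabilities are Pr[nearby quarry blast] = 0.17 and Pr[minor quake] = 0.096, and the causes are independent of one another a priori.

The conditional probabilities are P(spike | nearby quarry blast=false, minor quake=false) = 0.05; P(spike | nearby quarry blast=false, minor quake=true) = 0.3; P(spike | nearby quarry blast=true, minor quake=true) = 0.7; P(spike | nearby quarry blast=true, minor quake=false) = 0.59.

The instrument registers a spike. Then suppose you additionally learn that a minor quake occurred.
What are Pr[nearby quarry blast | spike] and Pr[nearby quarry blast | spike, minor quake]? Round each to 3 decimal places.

Pr[nearby quarry blast | spike] ≈ 0.624; Pr[nearby quarry blast | spike, minor quake] ≈ 0.323

By total probability over the 4 (nearby quarry blast, minor quake) configurations:
  P(spike) = 0.05·0.83·0.904 + 0.3·0.83·0.096 + 0.59·0.17·0.904 + 0.7·0.17·0.096
        = 0.037516 + 0.023904 + 0.090671 + 0.011424 = 0.163515
The terms with nearby quarry blast present sum to 0.102095, so
  P(nearby quarry blast | spike) = 0.102095 / 0.163515 ≈ 0.624

Now also conditioning on minor quake=true:
Numerator (weight on configurations with nearby quarry blast): 0.7*0.17 = 0.119000
Denominator P(spike | minor quake): 0.3*0.83 + 0.7*0.17 = 0.368000
Posterior = 0.119000 / 0.368000 ≈ 0.323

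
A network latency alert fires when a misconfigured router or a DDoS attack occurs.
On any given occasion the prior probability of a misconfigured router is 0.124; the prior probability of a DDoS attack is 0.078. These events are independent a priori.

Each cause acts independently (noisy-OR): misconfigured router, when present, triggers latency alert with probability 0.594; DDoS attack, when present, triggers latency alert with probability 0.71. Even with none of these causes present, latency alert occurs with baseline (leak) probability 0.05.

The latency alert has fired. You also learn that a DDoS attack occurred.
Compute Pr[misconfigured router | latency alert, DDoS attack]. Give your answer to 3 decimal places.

Pr[misconfigured router | latency alert, DDoS attack] ≈ 0.148

Under noisy-OR, P(latency alert | causes) = 1 − (1−0.05)·∏(1−qᵢ) over the active causes.
Sum P(latency alert|·) weighted by the priors over both values of misconfigured router:
  P(latency alert | DDoS attack) = 0.7245·0.876 + 0.888147·0.124
        = 0.634662 + 0.110130 = 0.744792
The terms with misconfigured router present sum to 0.110130, so
  P(misconfigured router | latency alert, DDoS attack) = 0.110130 / 0.744792 ≈ 0.148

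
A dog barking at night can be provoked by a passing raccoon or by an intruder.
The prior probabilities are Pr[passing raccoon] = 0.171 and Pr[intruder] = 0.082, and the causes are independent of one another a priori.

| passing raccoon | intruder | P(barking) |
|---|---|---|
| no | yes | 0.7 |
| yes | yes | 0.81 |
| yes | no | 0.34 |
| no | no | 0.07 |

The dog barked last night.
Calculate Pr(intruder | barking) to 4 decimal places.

P(barking) = 0.07*0.829*0.918 + 0.7*0.829*0.082 + 0.34*0.171*0.918 + 0.81*0.171*0.082 = 0.053272 + 0.047585 + 0.053373 + 0.011358 = 0.165588
Restricting to configurations with intruder present: 0.047585 + 0.011358 = 0.058943.
P(intruder | barking) = 0.058943 / 0.165588 ≈ 0.3560

Pr(intruder | barking) ≈ 0.3560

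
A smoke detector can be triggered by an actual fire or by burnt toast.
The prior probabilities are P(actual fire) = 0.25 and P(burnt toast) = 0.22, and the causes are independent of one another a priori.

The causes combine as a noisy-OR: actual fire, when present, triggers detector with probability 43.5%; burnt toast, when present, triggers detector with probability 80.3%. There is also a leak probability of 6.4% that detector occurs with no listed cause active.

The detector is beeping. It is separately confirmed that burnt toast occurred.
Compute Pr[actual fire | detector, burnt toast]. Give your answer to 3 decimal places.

Under noisy-OR, P(detector | causes) = 1 − (1−0.064)·∏(1−qᵢ) over the active causes.
Sum P(detector|·) weighted by the priors over both values of actual fire:
  P(detector | burnt toast) = 0.815608·0.75 + 0.895819·0.25
        = 0.611706 + 0.223955 = 0.835661
The terms with actual fire present sum to 0.223955, so
  P(actual fire | detector, burnt toast) = 0.223955 / 0.835661 ≈ 0.268

Pr[actual fire | detector, burnt toast] ≈ 0.268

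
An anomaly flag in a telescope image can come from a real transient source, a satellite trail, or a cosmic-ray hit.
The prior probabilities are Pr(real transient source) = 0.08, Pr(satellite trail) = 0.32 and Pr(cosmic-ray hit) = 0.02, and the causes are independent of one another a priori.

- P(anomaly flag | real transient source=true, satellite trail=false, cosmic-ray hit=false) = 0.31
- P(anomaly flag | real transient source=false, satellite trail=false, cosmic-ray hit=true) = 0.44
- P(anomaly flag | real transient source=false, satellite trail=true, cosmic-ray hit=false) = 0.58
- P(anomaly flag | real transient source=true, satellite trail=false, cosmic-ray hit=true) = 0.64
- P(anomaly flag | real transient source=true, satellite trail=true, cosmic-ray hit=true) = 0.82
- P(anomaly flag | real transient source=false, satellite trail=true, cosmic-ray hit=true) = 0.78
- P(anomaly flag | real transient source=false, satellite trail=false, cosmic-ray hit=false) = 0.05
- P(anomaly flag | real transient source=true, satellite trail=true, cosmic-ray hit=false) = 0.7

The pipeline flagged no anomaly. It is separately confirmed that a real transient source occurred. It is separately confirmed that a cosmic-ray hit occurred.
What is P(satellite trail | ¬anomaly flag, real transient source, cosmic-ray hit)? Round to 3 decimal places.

P(satellite trail | ¬anomaly flag, real transient source, cosmic-ray hit) ≈ 0.190

By total probability over both values of satellite trail:
  P(¬anomaly flag | real transient source, cosmic-ray hit) = 0.36×0.68 + 0.18×0.32
        = 0.244800 + 0.057600 = 0.302400
Configurations with satellite trail contribute 0.057600, so
  P(satellite trail | ¬anomaly flag, real transient source, cosmic-ray hit) = 0.057600 / 0.302400 ≈ 0.190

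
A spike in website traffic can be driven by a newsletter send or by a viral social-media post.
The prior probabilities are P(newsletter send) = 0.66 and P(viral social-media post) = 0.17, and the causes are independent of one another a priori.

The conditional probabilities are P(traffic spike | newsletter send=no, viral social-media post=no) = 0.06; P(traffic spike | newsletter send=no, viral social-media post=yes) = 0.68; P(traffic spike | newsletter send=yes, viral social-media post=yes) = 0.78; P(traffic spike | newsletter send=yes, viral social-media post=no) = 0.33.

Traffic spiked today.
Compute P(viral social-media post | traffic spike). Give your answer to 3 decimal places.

P(viral social-media post | traffic spike) ≈ 0.391

P(traffic spike) = 0.06·0.34·0.83 + 0.68·0.34·0.17 + 0.33·0.66·0.83 + 0.78·0.66·0.17 = 0.016932 + 0.039304 + 0.180774 + 0.087516 = 0.324526
Of this, 0.126820 comes from 0.039304 + 0.087516 (the viral social-media post=true cases).
So P(viral social-media post | traffic spike) = 0.126820/0.324526 ≈ 0.391.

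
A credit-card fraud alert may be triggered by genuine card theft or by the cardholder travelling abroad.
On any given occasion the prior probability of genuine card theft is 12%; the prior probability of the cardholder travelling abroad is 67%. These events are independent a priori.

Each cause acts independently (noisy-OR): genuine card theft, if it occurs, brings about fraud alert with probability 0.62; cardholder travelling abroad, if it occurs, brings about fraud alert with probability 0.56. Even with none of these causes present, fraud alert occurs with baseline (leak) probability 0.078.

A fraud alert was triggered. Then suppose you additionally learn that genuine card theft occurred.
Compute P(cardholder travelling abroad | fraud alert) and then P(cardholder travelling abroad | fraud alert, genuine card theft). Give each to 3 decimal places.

Under noisy-OR, P(fraud alert | causes) = 1 − (1−0.078)·∏(1−qᵢ) over the active causes.
P(fraud alert) = 0.078×0.88×0.33 + 0.59432×0.88×0.67 + 0.64964×0.12×0.33 + 0.845842×0.12×0.67 = 0.022651 + 0.350411 + 0.025726 + 0.068006 = 0.466794
Restricting to configurations with cardholder travelling abroad present: 0.350411 + 0.068006 = 0.418417.
Hence the posterior is 0.418417/0.466794 ≈ 0.896.

Now condition on the additional information:
For the numerator, keep only cardholder travelling abroad=true terms: 0.845842*0.67 = 0.566714
Denominator P(fraud alert | genuine card theft): 0.64964*0.33 + 0.845842*0.67 = 0.781095
Posterior = 0.566714 / 0.781095 ≈ 0.726
— genuine card theft explains away the evidence for cardholder travelling abroad.

P(cardholder travelling abroad | fraud alert) ≈ 0.896; P(cardholder travelling abroad | fraud alert, genuine card theft) ≈ 0.726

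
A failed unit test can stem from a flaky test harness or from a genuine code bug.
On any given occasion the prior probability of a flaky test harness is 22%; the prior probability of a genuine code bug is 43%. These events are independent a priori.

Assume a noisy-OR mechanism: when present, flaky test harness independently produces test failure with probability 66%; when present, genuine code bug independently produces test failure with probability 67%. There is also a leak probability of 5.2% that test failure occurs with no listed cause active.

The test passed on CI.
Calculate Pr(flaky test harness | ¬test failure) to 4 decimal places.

Under noisy-OR, P(test failure | causes) = 1 − (1−0.052)·∏(1−qᵢ) over the active causes.
Weight on flaky test harness=true, given the evidence: 0.040419 + 0.010062 = 0.050481
Denominator P(¬test failure): 0.948×0.78×0.57 + 0.31284×0.78×0.43 + 0.32232×0.22×0.57 + 0.106366×0.22×0.43 = 0.576889
P(flaky test harness | ¬test failure) = 0.050481/0.576889 ≈ 0.0875

Pr(flaky test harness | ¬test failure) ≈ 0.0875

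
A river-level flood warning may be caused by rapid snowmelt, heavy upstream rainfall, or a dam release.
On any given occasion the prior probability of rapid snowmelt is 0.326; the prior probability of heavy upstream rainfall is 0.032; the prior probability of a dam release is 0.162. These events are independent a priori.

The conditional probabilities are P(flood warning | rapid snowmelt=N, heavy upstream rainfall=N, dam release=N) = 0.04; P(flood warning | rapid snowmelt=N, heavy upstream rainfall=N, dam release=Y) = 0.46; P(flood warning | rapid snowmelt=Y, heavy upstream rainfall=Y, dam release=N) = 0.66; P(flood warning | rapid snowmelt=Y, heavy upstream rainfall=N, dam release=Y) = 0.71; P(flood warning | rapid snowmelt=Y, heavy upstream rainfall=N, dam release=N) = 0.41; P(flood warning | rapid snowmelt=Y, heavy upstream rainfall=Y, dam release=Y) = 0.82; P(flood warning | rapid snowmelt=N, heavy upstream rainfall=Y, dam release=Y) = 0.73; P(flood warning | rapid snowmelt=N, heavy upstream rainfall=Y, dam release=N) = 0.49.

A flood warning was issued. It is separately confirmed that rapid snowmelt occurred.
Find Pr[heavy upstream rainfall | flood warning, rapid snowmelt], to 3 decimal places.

Pr[heavy upstream rainfall | flood warning, rapid snowmelt] ≈ 0.047

P(flood warning | rapid snowmelt) = 0.41·0.968·0.838 + 0.71·0.968·0.162 + 0.66·0.032·0.838 + 0.82·0.032·0.162 = 0.332585 + 0.111339 + 0.017699 + 0.004251 = 0.465874
Restricting to configurations with heavy upstream rainfall present: 0.017699 + 0.004251 = 0.021950.
So P(heavy upstream rainfall | flood warning, rapid snowmelt) = 0.021950/0.465874 ≈ 0.047.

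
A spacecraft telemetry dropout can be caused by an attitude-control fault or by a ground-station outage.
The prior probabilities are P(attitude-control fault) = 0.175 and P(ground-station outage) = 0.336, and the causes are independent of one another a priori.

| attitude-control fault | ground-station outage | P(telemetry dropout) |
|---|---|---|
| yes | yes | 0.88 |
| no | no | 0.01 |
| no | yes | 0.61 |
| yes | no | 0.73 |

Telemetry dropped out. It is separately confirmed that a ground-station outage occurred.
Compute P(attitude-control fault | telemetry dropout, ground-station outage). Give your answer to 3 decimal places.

P(attitude-control fault | telemetry dropout, ground-station outage) ≈ 0.234

For the numerator, keep only attitude-control fault=true terms: 0.88*0.175 = 0.154000
Normalizer over all consistent configurations: 0.61*0.825 + 0.88*0.175 = 0.657250
P(attitude-control fault | telemetry dropout, ground-station outage) = 0.154000/0.657250 ≈ 0.234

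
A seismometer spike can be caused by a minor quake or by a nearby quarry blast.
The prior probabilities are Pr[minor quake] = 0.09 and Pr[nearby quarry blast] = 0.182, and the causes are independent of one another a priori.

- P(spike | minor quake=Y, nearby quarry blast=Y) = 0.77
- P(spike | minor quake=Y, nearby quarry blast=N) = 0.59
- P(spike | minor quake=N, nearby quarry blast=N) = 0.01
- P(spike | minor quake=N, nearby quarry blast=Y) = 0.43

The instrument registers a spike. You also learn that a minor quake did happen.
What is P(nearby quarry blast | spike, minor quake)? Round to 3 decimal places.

P(nearby quarry blast | spike, minor quake) ≈ 0.225

Weight on nearby quarry blast=true, given the evidence: 0.77*0.182 = 0.140140
Normalizer over all consistent configurations: 0.59*0.818 + 0.77*0.182 = 0.622760
Posterior = 0.140140 / 0.622760 ≈ 0.225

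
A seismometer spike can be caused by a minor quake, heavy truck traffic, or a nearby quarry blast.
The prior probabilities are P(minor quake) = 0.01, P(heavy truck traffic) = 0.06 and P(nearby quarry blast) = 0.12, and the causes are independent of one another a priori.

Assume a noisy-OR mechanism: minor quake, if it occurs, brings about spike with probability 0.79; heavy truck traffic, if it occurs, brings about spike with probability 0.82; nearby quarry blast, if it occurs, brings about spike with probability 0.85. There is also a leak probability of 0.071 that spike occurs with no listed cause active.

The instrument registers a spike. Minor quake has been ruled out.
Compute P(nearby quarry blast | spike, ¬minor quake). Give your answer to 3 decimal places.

P(nearby quarry blast | spike, ¬minor quake) ≈ 0.503

Under noisy-OR, P(spike | causes) = 1 − (1−0.071)·∏(1−qᵢ) over the active causes.
P(spike | ¬minor quake) = 0.071*0.94*0.88 + 0.86065*0.94*0.12 + 0.83278*0.06*0.88 + 0.974917*0.06*0.12 = 0.058731 + 0.097081 + 0.043971 + 0.007019 = 0.206802
Of this, 0.104100 comes from 0.097081 + 0.007019 (the nearby quarry blast=true cases).
So P(nearby quarry blast | spike, ¬minor quake) = 0.104100/0.206802 ≈ 0.503.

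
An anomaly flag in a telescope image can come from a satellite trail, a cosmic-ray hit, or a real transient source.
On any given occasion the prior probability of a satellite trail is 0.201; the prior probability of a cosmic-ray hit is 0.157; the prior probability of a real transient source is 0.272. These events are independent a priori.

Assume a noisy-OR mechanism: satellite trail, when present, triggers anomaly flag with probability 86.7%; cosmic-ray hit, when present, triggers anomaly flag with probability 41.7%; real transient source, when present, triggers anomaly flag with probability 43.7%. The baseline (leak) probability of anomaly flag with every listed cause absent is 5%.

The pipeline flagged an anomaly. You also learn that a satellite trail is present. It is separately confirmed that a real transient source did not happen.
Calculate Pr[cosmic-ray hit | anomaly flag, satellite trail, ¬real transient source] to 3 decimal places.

Under noisy-OR, P(anomaly flag | causes) = 1 − (1−0.05)·∏(1−qᵢ) over the active causes.
P(anomaly flag | satellite trail, ¬real transient source) = 0.87365*0.843 + 0.926338*0.157 = 0.736487 + 0.145435 = 0.881922
The cosmic-ray hit-present share is 0.926338*0.157 = 0.145435.
P(cosmic-ray hit | anomaly flag, satellite trail, ¬real transient source) = 0.145435 / 0.881922 ≈ 0.165

Pr[cosmic-ray hit | anomaly flag, satellite trail, ¬real transient source] ≈ 0.165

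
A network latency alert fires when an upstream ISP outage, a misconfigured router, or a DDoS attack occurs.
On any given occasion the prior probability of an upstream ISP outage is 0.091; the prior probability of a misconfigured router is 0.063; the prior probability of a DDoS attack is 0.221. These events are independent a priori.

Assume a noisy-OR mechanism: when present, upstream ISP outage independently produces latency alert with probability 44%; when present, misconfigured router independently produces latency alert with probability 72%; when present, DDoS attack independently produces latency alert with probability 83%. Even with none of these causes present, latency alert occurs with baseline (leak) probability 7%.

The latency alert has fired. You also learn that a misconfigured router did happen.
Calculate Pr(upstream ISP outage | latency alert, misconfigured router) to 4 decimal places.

Pr(upstream ISP outage | latency alert, misconfigured router) ≈ 0.1007

Under noisy-OR, P(latency alert | causes) = 1 − (1−0.07)·∏(1−qᵢ) over the active causes.
Numerator (weight on configurations with upstream ISP outage): 0.060552 + 0.019612 = 0.080164
Denominator P(latency alert | misconfigured router): 0.7396*0.909*0.779 + 0.955732*0.909*0.221 + 0.854176*0.091*0.779 + 0.97521*0.091*0.221 = 0.795879
P(upstream ISP outage | latency alert, misconfigured router) = 0.080164/0.795879 ≈ 0.1007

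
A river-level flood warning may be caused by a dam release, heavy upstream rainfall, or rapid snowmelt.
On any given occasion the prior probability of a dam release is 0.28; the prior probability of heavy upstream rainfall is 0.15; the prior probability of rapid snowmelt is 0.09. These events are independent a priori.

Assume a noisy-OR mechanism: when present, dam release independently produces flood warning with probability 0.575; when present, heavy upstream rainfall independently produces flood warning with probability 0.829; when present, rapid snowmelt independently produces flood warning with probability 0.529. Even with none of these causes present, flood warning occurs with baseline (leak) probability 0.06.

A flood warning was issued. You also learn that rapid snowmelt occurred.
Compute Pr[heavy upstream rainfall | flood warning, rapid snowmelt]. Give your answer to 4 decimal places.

Under noisy-OR, P(flood warning | causes) = 1 − (1−0.06)·∏(1−qᵢ) over the active causes.
Sum P(flood warning|·) weighted by the priors over the 4 (dam release, heavy upstream rainfall) configurations:
  P(flood warning | rapid snowmelt) = 0.55726*0.72*0.85 + 0.924291*0.72*0.15 + 0.811835*0.28*0.85 + 0.967824*0.28*0.15
        = 0.341043 + 0.099823 + 0.193217 + 0.040649 = 0.674732
Keeping only the heavy upstream rainfall-present terms gives 0.140472, so
  P(heavy upstream rainfall | flood warning, rapid snowmelt) = 0.140472 / 0.674732 ≈ 0.2082

Pr[heavy upstream rainfall | flood warning, rapid snowmelt] ≈ 0.2082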